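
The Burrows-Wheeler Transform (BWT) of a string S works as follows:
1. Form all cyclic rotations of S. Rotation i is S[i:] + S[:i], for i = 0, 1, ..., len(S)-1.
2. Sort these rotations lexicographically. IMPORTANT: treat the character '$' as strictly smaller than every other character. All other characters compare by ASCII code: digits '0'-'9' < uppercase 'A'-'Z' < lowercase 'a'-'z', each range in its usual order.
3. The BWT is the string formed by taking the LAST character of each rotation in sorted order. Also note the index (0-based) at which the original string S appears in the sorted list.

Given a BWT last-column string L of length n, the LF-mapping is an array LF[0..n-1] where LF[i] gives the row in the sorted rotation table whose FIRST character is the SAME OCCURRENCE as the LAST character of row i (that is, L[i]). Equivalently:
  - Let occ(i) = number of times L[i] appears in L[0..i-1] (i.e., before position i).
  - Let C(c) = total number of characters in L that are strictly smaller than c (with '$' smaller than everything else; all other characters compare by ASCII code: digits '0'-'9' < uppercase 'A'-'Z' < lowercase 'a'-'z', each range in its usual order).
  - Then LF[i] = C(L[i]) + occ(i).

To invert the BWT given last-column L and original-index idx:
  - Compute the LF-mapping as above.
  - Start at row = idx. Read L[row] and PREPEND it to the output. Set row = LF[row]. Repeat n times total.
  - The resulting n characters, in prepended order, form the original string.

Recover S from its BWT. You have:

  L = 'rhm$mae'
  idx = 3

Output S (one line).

Answer: hammer$

Derivation:
LF mapping: 6 3 4 0 5 1 2
Walk LF starting at row 3, prepending L[row]:
  step 1: row=3, L[3]='$', prepend. Next row=LF[3]=0
  step 2: row=0, L[0]='r', prepend. Next row=LF[0]=6
  step 3: row=6, L[6]='e', prepend. Next row=LF[6]=2
  step 4: row=2, L[2]='m', prepend. Next row=LF[2]=4
  step 5: row=4, L[4]='m', prepend. Next row=LF[4]=5
  step 6: row=5, L[5]='a', prepend. Next row=LF[5]=1
  step 7: row=1, L[1]='h', prepend. Next row=LF[1]=3
Reversed output: hammer$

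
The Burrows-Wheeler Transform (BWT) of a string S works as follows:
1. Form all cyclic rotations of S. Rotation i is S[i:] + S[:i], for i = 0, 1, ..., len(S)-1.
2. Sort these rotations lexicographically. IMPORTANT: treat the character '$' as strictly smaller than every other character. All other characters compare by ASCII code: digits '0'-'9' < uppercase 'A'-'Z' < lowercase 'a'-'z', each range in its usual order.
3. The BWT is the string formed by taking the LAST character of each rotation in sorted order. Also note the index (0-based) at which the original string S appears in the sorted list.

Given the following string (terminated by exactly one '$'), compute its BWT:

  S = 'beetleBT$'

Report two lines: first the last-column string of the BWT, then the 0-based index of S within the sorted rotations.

Answer: TeB$lbete
3

Derivation:
All 9 rotations (rotation i = S[i:]+S[:i]):
  rot[0] = beetleBT$
  rot[1] = eetleBT$b
  rot[2] = etleBT$be
  rot[3] = tleBT$bee
  rot[4] = leBT$beet
  rot[5] = eBT$beetl
  rot[6] = BT$beetle
  rot[7] = T$beetleB
  rot[8] = $beetleBT
Sorted (with $ < everything):
  sorted[0] = $beetleBT  (last char: 'T')
  sorted[1] = BT$beetle  (last char: 'e')
  sorted[2] = T$beetleB  (last char: 'B')
  sorted[3] = beetleBT$  (last char: '$')
  sorted[4] = eBT$beetl  (last char: 'l')
  sorted[5] = eetleBT$b  (last char: 'b')
  sorted[6] = etleBT$be  (last char: 'e')
  sorted[7] = leBT$beet  (last char: 't')
  sorted[8] = tleBT$bee  (last char: 'e')
Last column: TeB$lbete
Original string S is at sorted index 3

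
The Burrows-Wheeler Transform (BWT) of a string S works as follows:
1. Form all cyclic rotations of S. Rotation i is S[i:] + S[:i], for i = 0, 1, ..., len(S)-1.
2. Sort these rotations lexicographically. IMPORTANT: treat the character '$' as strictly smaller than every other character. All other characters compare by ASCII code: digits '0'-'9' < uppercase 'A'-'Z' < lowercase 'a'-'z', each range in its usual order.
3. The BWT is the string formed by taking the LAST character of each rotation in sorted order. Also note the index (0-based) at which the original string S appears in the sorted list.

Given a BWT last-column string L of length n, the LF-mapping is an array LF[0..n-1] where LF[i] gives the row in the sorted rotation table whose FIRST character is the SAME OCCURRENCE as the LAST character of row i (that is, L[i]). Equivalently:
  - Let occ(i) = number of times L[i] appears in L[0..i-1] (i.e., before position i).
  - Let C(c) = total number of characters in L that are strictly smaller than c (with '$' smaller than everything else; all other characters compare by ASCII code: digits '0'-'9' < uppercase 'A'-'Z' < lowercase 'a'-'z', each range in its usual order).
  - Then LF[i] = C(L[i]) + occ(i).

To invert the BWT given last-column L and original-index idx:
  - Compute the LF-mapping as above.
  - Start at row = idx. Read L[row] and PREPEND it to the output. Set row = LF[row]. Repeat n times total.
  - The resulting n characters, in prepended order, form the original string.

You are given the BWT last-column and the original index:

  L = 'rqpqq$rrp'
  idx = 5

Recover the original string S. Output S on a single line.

LF mapping: 6 3 1 4 5 0 7 8 2
Walk LF starting at row 5, prepending L[row]:
  step 1: row=5, L[5]='$', prepend. Next row=LF[5]=0
  step 2: row=0, L[0]='r', prepend. Next row=LF[0]=6
  step 3: row=6, L[6]='r', prepend. Next row=LF[6]=7
  step 4: row=7, L[7]='r', prepend. Next row=LF[7]=8
  step 5: row=8, L[8]='p', prepend. Next row=LF[8]=2
  step 6: row=2, L[2]='p', prepend. Next row=LF[2]=1
  step 7: row=1, L[1]='q', prepend. Next row=LF[1]=3
  step 8: row=3, L[3]='q', prepend. Next row=LF[3]=4
  step 9: row=4, L[4]='q', prepend. Next row=LF[4]=5
Reversed output: qqqpprrr$

Answer: qqqpprrr$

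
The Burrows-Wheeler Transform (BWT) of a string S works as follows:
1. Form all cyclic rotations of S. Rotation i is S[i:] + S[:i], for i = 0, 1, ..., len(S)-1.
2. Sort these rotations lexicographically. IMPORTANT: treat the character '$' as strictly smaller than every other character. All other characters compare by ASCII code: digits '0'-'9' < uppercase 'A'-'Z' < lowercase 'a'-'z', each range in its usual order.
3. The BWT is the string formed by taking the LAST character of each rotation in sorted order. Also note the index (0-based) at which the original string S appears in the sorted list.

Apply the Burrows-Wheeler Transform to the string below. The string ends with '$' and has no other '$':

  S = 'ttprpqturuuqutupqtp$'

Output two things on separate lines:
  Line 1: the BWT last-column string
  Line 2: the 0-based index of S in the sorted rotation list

Answer: pturtppupuqt$uqtutqr
12

Derivation:
All 20 rotations (rotation i = S[i:]+S[:i]):
  rot[0] = ttprpqturuuqutupqtp$
  rot[1] = tprpqturuuqutupqtp$t
  rot[2] = prpqturuuqutupqtp$tt
  rot[3] = rpqturuuqutupqtp$ttp
  rot[4] = pqturuuqutupqtp$ttpr
  rot[5] = qturuuqutupqtp$ttprp
  rot[6] = turuuqutupqtp$ttprpq
  rot[7] = uruuqutupqtp$ttprpqt
  rot[8] = ruuqutupqtp$ttprpqtu
  rot[9] = uuqutupqtp$ttprpqtur
  rot[10] = uqutupqtp$ttprpqturu
  rot[11] = qutupqtp$ttprpqturuu
  rot[12] = utupqtp$ttprpqturuuq
  rot[13] = tupqtp$ttprpqturuuqu
  rot[14] = upqtp$ttprpqturuuqut
  rot[15] = pqtp$ttprpqturuuqutu
  rot[16] = qtp$ttprpqturuuqutup
  rot[17] = tp$ttprpqturuuqutupq
  rot[18] = p$ttprpqturuuqutupqt
  rot[19] = $ttprpqturuuqutupqtp
Sorted (with $ < everything):
  sorted[0] = $ttprpqturuuqutupqtp  (last char: 'p')
  sorted[1] = p$ttprpqturuuqutupqt  (last char: 't')
  sorted[2] = pqtp$ttprpqturuuqutu  (last char: 'u')
  sorted[3] = pqturuuqutupqtp$ttpr  (last char: 'r')
  sorted[4] = prpqturuuqutupqtp$tt  (last char: 't')
  sorted[5] = qtp$ttprpqturuuqutup  (last char: 'p')
  sorted[6] = qturuuqutupqtp$ttprp  (last char: 'p')
  sorted[7] = qutupqtp$ttprpqturuu  (last char: 'u')
  sorted[8] = rpqturuuqutupqtp$ttp  (last char: 'p')
  sorted[9] = ruuqutupqtp$ttprpqtu  (last char: 'u')
  sorted[10] = tp$ttprpqturuuqutupq  (last char: 'q')
  sorted[11] = tprpqturuuqutupqtp$t  (last char: 't')
  sorted[12] = ttprpqturuuqutupqtp$  (last char: '$')
  sorted[13] = tupqtp$ttprpqturuuqu  (last char: 'u')
  sorted[14] = turuuqutupqtp$ttprpq  (last char: 'q')
  sorted[15] = upqtp$ttprpqturuuqut  (last char: 't')
  sorted[16] = uqutupqtp$ttprpqturu  (last char: 'u')
  sorted[17] = uruuqutupqtp$ttprpqt  (last char: 't')
  sorted[18] = utupqtp$ttprpqturuuq  (last char: 'q')
  sorted[19] = uuqutupqtp$ttprpqtur  (last char: 'r')
Last column: pturtppupuqt$uqtutqr
Original string S is at sorted index 12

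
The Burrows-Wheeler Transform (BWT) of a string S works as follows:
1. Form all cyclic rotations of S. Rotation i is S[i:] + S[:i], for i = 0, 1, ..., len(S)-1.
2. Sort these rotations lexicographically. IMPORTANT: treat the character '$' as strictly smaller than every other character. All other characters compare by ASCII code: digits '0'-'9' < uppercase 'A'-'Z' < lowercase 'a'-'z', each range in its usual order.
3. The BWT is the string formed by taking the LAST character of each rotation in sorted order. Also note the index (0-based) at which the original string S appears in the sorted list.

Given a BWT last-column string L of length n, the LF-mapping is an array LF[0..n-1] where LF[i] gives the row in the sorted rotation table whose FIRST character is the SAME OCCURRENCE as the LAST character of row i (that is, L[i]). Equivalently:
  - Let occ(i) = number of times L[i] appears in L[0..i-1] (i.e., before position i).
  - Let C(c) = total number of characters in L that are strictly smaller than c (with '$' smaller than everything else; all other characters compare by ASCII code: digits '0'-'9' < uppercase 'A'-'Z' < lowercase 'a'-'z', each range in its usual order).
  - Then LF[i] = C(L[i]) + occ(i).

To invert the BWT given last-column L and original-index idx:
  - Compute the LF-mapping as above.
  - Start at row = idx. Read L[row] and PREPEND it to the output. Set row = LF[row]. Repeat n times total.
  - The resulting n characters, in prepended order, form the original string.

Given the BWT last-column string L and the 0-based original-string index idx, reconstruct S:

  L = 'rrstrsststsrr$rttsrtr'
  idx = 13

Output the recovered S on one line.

LF mapping: 1 2 9 15 3 10 11 16 12 17 13 4 5 0 6 18 19 14 7 20 8
Walk LF starting at row 13, prepending L[row]:
  step 1: row=13, L[13]='$', prepend. Next row=LF[13]=0
  step 2: row=0, L[0]='r', prepend. Next row=LF[0]=1
  step 3: row=1, L[1]='r', prepend. Next row=LF[1]=2
  step 4: row=2, L[2]='s', prepend. Next row=LF[2]=9
  step 5: row=9, L[9]='t', prepend. Next row=LF[9]=17
  step 6: row=17, L[17]='s', prepend. Next row=LF[17]=14
  step 7: row=14, L[14]='r', prepend. Next row=LF[14]=6
  step 8: row=6, L[6]='s', prepend. Next row=LF[6]=11
  step 9: row=11, L[11]='r', prepend. Next row=LF[11]=4
  step 10: row=4, L[4]='r', prepend. Next row=LF[4]=3
  step 11: row=3, L[3]='t', prepend. Next row=LF[3]=15
  step 12: row=15, L[15]='t', prepend. Next row=LF[15]=18
  step 13: row=18, L[18]='r', prepend. Next row=LF[18]=7
  step 14: row=7, L[7]='t', prepend. Next row=LF[7]=16
  step 15: row=16, L[16]='t', prepend. Next row=LF[16]=19
  step 16: row=19, L[19]='t', prepend. Next row=LF[19]=20
  step 17: row=20, L[20]='r', prepend. Next row=LF[20]=8
  step 18: row=8, L[8]='s', prepend. Next row=LF[8]=12
  step 19: row=12, L[12]='r', prepend. Next row=LF[12]=5
  step 20: row=5, L[5]='s', prepend. Next row=LF[5]=10
  step 21: row=10, L[10]='s', prepend. Next row=LF[10]=13
Reversed output: ssrsrtttrttrrsrstsrr$

Answer: ssrsrtttrttrrsrstsrr$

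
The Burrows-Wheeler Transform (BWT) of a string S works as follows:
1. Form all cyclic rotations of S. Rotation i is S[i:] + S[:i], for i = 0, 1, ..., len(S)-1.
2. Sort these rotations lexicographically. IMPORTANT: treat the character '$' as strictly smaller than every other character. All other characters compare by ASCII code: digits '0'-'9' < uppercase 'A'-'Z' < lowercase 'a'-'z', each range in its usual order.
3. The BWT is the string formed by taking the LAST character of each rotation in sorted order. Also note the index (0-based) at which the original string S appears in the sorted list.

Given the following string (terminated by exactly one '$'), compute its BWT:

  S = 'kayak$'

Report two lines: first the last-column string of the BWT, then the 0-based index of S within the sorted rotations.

Answer: kyka$a
4

Derivation:
All 6 rotations (rotation i = S[i:]+S[:i]):
  rot[0] = kayak$
  rot[1] = ayak$k
  rot[2] = yak$ka
  rot[3] = ak$kay
  rot[4] = k$kaya
  rot[5] = $kayak
Sorted (with $ < everything):
  sorted[0] = $kayak  (last char: 'k')
  sorted[1] = ak$kay  (last char: 'y')
  sorted[2] = ayak$k  (last char: 'k')
  sorted[3] = k$kaya  (last char: 'a')
  sorted[4] = kayak$  (last char: '$')
  sorted[5] = yak$ka  (last char: 'a')
Last column: kyka$a
Original string S is at sorted index 4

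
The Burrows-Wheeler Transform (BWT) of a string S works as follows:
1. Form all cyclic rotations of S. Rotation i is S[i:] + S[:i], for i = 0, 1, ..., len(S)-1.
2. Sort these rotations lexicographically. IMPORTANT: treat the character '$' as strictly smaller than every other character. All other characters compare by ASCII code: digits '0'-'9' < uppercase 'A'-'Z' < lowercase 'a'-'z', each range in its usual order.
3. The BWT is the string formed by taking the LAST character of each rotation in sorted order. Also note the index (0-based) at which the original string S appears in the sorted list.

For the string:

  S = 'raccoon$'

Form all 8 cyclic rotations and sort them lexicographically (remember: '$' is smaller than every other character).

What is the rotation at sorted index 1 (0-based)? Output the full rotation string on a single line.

Answer: accoon$r

Derivation:
All 8 rotations (rotation i = S[i:]+S[:i]):
  rot[0] = raccoon$
  rot[1] = accoon$r
  rot[2] = ccoon$ra
  rot[3] = coon$rac
  rot[4] = oon$racc
  rot[5] = on$racco
  rot[6] = n$raccoo
  rot[7] = $raccoon
Sorted (with $ < everything):
  sorted[0] = $raccoon
  sorted[1] = accoon$r
  sorted[2] = ccoon$ra
  sorted[3] = coon$rac
  sorted[4] = n$raccoo
  sorted[5] = on$racco
  sorted[6] = oon$racc
  sorted[7] = raccoon$
sorted[1] = accoon$r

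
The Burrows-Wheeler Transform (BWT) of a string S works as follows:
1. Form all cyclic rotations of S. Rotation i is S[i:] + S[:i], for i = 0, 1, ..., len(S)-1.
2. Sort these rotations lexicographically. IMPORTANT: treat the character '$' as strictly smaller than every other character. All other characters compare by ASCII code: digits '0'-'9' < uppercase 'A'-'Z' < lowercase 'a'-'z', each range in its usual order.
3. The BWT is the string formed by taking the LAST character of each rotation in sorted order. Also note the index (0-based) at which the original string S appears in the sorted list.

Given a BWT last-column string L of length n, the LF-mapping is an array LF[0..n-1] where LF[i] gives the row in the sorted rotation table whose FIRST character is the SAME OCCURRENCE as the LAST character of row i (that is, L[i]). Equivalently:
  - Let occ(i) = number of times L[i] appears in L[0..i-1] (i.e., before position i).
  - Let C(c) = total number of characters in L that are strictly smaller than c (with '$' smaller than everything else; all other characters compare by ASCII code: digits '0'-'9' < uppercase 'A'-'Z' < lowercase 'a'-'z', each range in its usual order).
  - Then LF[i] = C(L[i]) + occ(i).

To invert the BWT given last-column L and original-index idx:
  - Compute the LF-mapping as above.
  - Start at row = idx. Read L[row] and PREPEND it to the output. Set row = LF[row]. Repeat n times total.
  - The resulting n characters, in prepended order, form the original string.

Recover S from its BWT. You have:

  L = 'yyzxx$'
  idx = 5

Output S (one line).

LF mapping: 3 4 5 1 2 0
Walk LF starting at row 5, prepending L[row]:
  step 1: row=5, L[5]='$', prepend. Next row=LF[5]=0
  step 2: row=0, L[0]='y', prepend. Next row=LF[0]=3
  step 3: row=3, L[3]='x', prepend. Next row=LF[3]=1
  step 4: row=1, L[1]='y', prepend. Next row=LF[1]=4
  step 5: row=4, L[4]='x', prepend. Next row=LF[4]=2
  step 6: row=2, L[2]='z', prepend. Next row=LF[2]=5
Reversed output: zxyxy$

Answer: zxyxy$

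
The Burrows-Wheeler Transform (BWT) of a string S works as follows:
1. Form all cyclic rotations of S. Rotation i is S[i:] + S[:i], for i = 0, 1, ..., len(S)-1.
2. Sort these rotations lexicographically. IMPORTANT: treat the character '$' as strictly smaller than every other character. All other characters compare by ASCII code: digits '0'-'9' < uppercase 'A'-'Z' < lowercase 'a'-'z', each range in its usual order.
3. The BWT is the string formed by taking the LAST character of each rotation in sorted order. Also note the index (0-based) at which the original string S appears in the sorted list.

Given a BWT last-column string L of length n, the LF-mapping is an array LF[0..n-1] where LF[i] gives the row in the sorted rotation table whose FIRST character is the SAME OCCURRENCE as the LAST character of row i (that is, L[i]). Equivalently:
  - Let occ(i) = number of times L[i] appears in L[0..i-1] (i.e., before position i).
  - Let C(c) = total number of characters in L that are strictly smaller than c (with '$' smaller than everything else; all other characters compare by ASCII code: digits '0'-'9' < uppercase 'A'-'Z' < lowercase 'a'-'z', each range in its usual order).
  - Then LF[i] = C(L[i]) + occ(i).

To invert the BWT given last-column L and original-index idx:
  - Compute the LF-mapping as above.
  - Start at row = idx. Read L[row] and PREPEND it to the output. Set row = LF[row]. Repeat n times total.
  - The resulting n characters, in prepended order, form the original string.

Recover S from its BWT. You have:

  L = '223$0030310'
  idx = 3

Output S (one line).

LF mapping: 6 7 8 0 1 2 9 3 10 5 4
Walk LF starting at row 3, prepending L[row]:
  step 1: row=3, L[3]='$', prepend. Next row=LF[3]=0
  step 2: row=0, L[0]='2', prepend. Next row=LF[0]=6
  step 3: row=6, L[6]='3', prepend. Next row=LF[6]=9
  step 4: row=9, L[9]='1', prepend. Next row=LF[9]=5
  step 5: row=5, L[5]='0', prepend. Next row=LF[5]=2
  step 6: row=2, L[2]='3', prepend. Next row=LF[2]=8
  step 7: row=8, L[8]='3', prepend. Next row=LF[8]=10
  step 8: row=10, L[10]='0', prepend. Next row=LF[10]=4
  step 9: row=4, L[4]='0', prepend. Next row=LF[4]=1
  step 10: row=1, L[1]='2', prepend. Next row=LF[1]=7
  step 11: row=7, L[7]='0', prepend. Next row=LF[7]=3
Reversed output: 0200330132$

Answer: 0200330132$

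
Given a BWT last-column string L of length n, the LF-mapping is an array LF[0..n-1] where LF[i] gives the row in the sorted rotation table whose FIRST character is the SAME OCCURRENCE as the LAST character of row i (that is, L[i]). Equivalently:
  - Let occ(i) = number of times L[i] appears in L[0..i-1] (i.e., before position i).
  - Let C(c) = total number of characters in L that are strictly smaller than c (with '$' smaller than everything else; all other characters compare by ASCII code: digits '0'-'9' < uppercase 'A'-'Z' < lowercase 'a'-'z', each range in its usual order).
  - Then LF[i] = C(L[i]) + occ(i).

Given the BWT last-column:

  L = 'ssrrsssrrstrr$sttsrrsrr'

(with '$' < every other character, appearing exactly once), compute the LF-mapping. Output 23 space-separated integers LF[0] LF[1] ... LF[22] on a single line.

Answer: 11 12 1 2 13 14 15 3 4 16 20 5 6 0 17 21 22 18 7 8 19 9 10

Derivation:
Char counts: '$':1, 'r':10, 's':9, 't':3
C (first-col start): C('$')=0, C('r')=1, C('s')=11, C('t')=20
L[0]='s': occ=0, LF[0]=C('s')+0=11+0=11
L[1]='s': occ=1, LF[1]=C('s')+1=11+1=12
L[2]='r': occ=0, LF[2]=C('r')+0=1+0=1
L[3]='r': occ=1, LF[3]=C('r')+1=1+1=2
L[4]='s': occ=2, LF[4]=C('s')+2=11+2=13
L[5]='s': occ=3, LF[5]=C('s')+3=11+3=14
L[6]='s': occ=4, LF[6]=C('s')+4=11+4=15
L[7]='r': occ=2, LF[7]=C('r')+2=1+2=3
L[8]='r': occ=3, LF[8]=C('r')+3=1+3=4
L[9]='s': occ=5, LF[9]=C('s')+5=11+5=16
L[10]='t': occ=0, LF[10]=C('t')+0=20+0=20
L[11]='r': occ=4, LF[11]=C('r')+4=1+4=5
L[12]='r': occ=5, LF[12]=C('r')+5=1+5=6
L[13]='$': occ=0, LF[13]=C('$')+0=0+0=0
L[14]='s': occ=6, LF[14]=C('s')+6=11+6=17
L[15]='t': occ=1, LF[15]=C('t')+1=20+1=21
L[16]='t': occ=2, LF[16]=C('t')+2=20+2=22
L[17]='s': occ=7, LF[17]=C('s')+7=11+7=18
L[18]='r': occ=6, LF[18]=C('r')+6=1+6=7
L[19]='r': occ=7, LF[19]=C('r')+7=1+7=8
L[20]='s': occ=8, LF[20]=C('s')+8=11+8=19
L[21]='r': occ=8, LF[21]=C('r')+8=1+8=9
L[22]='r': occ=9, LF[22]=C('r')+9=1+9=10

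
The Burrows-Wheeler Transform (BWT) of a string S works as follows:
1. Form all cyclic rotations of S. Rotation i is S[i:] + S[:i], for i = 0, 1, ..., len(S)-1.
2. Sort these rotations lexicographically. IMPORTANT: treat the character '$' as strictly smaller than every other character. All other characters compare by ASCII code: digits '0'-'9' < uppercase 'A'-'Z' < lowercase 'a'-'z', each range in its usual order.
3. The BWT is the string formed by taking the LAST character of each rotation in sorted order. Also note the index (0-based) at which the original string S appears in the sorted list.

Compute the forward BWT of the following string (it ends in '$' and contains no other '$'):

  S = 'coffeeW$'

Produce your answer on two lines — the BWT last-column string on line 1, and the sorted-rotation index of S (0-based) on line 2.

Answer: We$effoc
2

Derivation:
All 8 rotations (rotation i = S[i:]+S[:i]):
  rot[0] = coffeeW$
  rot[1] = offeeW$c
  rot[2] = ffeeW$co
  rot[3] = feeW$cof
  rot[4] = eeW$coff
  rot[5] = eW$coffe
  rot[6] = W$coffee
  rot[7] = $coffeeW
Sorted (with $ < everything):
  sorted[0] = $coffeeW  (last char: 'W')
  sorted[1] = W$coffee  (last char: 'e')
  sorted[2] = coffeeW$  (last char: '$')
  sorted[3] = eW$coffe  (last char: 'e')
  sorted[4] = eeW$coff  (last char: 'f')
  sorted[5] = feeW$cof  (last char: 'f')
  sorted[6] = ffeeW$co  (last char: 'o')
  sorted[7] = offeeW$c  (last char: 'c')
Last column: We$effoc
Original string S is at sorted index 2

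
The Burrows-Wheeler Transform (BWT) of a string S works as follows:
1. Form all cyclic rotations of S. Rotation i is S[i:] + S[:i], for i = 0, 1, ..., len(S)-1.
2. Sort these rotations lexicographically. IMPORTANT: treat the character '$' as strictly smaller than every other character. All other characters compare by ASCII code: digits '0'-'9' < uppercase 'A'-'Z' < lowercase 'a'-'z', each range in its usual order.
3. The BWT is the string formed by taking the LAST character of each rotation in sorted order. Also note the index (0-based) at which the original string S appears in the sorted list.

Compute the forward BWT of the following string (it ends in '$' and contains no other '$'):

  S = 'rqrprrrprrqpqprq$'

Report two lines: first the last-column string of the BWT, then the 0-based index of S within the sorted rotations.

Answer: qqqrrrrprrqpr$rpp
13

Derivation:
All 17 rotations (rotation i = S[i:]+S[:i]):
  rot[0] = rqrprrrprrqpqprq$
  rot[1] = qrprrrprrqpqprq$r
  rot[2] = rprrrprrqpqprq$rq
  rot[3] = prrrprrqpqprq$rqr
  rot[4] = rrrprrqpqprq$rqrp
  rot[5] = rrprrqpqprq$rqrpr
  rot[6] = rprrqpqprq$rqrprr
  rot[7] = prrqpqprq$rqrprrr
  rot[8] = rrqpqprq$rqrprrrp
  rot[9] = rqpqprq$rqrprrrpr
  rot[10] = qpqprq$rqrprrrprr
  rot[11] = pqprq$rqrprrrprrq
  rot[12] = qprq$rqrprrrprrqp
  rot[13] = prq$rqrprrrprrqpq
  rot[14] = rq$rqrprrrprrqpqp
  rot[15] = q$rqrprrrprrqpqpr
  rot[16] = $rqrprrrprrqpqprq
Sorted (with $ < everything):
  sorted[0] = $rqrprrrprrqpqprq  (last char: 'q')
  sorted[1] = pqprq$rqrprrrprrq  (last char: 'q')
  sorted[2] = prq$rqrprrrprrqpq  (last char: 'q')
  sorted[3] = prrqpqprq$rqrprrr  (last char: 'r')
  sorted[4] = prrrprrqpqprq$rqr  (last char: 'r')
  sorted[5] = q$rqrprrrprrqpqpr  (last char: 'r')
  sorted[6] = qpqprq$rqrprrrprr  (last char: 'r')
  sorted[7] = qprq$rqrprrrprrqp  (last char: 'p')
  sorted[8] = qrprrrprrqpqprq$r  (last char: 'r')
  sorted[9] = rprrqpqprq$rqrprr  (last char: 'r')
  sorted[10] = rprrrprrqpqprq$rq  (last char: 'q')
  sorted[11] = rq$rqrprrrprrqpqp  (last char: 'p')
  sorted[12] = rqpqprq$rqrprrrpr  (last char: 'r')
  sorted[13] = rqrprrrprrqpqprq$  (last char: '$')
  sorted[14] = rrprrqpqprq$rqrpr  (last char: 'r')
  sorted[15] = rrqpqprq$rqrprrrp  (last char: 'p')
  sorted[16] = rrrprrqpqprq$rqrp  (last char: 'p')
Last column: qqqrrrrprrqpr$rpp
Original string S is at sorted index 13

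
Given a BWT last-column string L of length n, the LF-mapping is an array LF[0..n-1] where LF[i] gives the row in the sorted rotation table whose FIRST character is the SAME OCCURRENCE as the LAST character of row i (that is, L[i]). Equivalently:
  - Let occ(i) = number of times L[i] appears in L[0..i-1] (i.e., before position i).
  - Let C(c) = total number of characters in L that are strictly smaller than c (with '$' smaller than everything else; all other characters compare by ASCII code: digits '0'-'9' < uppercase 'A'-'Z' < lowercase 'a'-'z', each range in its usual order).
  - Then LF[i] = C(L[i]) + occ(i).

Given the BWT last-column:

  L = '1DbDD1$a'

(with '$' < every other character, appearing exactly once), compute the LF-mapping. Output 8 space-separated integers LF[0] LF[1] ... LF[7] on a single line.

Char counts: '$':1, '1':2, 'D':3, 'a':1, 'b':1
C (first-col start): C('$')=0, C('1')=1, C('D')=3, C('a')=6, C('b')=7
L[0]='1': occ=0, LF[0]=C('1')+0=1+0=1
L[1]='D': occ=0, LF[1]=C('D')+0=3+0=3
L[2]='b': occ=0, LF[2]=C('b')+0=7+0=7
L[3]='D': occ=1, LF[3]=C('D')+1=3+1=4
L[4]='D': occ=2, LF[4]=C('D')+2=3+2=5
L[5]='1': occ=1, LF[5]=C('1')+1=1+1=2
L[6]='$': occ=0, LF[6]=C('$')+0=0+0=0
L[7]='a': occ=0, LF[7]=C('a')+0=6+0=6

Answer: 1 3 7 4 5 2 0 6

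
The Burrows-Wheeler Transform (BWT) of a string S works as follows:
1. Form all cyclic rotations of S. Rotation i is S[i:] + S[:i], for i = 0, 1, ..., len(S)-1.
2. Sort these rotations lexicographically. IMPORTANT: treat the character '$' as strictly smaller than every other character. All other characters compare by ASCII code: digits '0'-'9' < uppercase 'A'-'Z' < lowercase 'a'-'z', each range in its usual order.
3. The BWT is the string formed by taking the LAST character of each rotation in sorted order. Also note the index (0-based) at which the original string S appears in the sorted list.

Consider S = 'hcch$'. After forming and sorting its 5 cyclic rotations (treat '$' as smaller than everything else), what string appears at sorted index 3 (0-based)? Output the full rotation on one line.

Answer: h$hcc

Derivation:
All 5 rotations (rotation i = S[i:]+S[:i]):
  rot[0] = hcch$
  rot[1] = cch$h
  rot[2] = ch$hc
  rot[3] = h$hcc
  rot[4] = $hcch
Sorted (with $ < everything):
  sorted[0] = $hcch
  sorted[1] = cch$h
  sorted[2] = ch$hc
  sorted[3] = h$hcc
  sorted[4] = hcch$
sorted[3] = h$hcc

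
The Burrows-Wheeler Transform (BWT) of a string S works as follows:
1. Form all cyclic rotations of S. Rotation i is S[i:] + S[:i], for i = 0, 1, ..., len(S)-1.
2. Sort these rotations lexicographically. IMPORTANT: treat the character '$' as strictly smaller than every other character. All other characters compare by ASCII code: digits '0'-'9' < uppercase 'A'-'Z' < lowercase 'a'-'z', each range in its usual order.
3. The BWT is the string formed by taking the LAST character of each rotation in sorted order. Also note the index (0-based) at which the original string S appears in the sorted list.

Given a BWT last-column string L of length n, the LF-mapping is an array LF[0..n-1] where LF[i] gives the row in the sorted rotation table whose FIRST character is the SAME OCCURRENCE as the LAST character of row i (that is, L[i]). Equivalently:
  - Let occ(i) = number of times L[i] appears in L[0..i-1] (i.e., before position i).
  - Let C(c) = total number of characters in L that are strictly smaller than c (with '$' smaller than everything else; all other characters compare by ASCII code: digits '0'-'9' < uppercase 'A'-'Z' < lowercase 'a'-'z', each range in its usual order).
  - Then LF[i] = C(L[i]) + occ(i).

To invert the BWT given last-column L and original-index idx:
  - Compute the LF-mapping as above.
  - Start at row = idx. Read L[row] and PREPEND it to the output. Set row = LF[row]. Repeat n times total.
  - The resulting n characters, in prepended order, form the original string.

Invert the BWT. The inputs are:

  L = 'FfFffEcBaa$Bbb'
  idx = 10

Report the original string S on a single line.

LF mapping: 4 11 5 12 13 3 10 1 6 7 0 2 8 9
Walk LF starting at row 10, prepending L[row]:
  step 1: row=10, L[10]='$', prepend. Next row=LF[10]=0
  step 2: row=0, L[0]='F', prepend. Next row=LF[0]=4
  step 3: row=4, L[4]='f', prepend. Next row=LF[4]=13
  step 4: row=13, L[13]='b', prepend. Next row=LF[13]=9
  step 5: row=9, L[9]='a', prepend. Next row=LF[9]=7
  step 6: row=7, L[7]='B', prepend. Next row=LF[7]=1
  step 7: row=1, L[1]='f', prepend. Next row=LF[1]=11
  step 8: row=11, L[11]='B', prepend. Next row=LF[11]=2
  step 9: row=2, L[2]='F', prepend. Next row=LF[2]=5
  step 10: row=5, L[5]='E', prepend. Next row=LF[5]=3
  step 11: row=3, L[3]='f', prepend. Next row=LF[3]=12
  step 12: row=12, L[12]='b', prepend. Next row=LF[12]=8
  step 13: row=8, L[8]='a', prepend. Next row=LF[8]=6
  step 14: row=6, L[6]='c', prepend. Next row=LF[6]=10
Reversed output: cabfEFBfBabfF$

Answer: cabfEFBfBabfF$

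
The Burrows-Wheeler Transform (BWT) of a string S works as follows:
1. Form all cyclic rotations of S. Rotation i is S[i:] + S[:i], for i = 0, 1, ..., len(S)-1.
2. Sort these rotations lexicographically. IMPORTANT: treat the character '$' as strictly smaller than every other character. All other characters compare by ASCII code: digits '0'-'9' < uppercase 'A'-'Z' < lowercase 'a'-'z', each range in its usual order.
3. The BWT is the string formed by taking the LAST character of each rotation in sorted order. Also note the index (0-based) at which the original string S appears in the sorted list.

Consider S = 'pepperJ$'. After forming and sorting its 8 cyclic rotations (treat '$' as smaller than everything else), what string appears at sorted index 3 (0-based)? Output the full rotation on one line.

Answer: erJ$pepp

Derivation:
All 8 rotations (rotation i = S[i:]+S[:i]):
  rot[0] = pepperJ$
  rot[1] = epperJ$p
  rot[2] = pperJ$pe
  rot[3] = perJ$pep
  rot[4] = erJ$pepp
  rot[5] = rJ$peppe
  rot[6] = J$pepper
  rot[7] = $pepperJ
Sorted (with $ < everything):
  sorted[0] = $pepperJ
  sorted[1] = J$pepper
  sorted[2] = epperJ$p
  sorted[3] = erJ$pepp
  sorted[4] = pepperJ$
  sorted[5] = perJ$pep
  sorted[6] = pperJ$pe
  sorted[7] = rJ$peppe
sorted[3] = erJ$pepp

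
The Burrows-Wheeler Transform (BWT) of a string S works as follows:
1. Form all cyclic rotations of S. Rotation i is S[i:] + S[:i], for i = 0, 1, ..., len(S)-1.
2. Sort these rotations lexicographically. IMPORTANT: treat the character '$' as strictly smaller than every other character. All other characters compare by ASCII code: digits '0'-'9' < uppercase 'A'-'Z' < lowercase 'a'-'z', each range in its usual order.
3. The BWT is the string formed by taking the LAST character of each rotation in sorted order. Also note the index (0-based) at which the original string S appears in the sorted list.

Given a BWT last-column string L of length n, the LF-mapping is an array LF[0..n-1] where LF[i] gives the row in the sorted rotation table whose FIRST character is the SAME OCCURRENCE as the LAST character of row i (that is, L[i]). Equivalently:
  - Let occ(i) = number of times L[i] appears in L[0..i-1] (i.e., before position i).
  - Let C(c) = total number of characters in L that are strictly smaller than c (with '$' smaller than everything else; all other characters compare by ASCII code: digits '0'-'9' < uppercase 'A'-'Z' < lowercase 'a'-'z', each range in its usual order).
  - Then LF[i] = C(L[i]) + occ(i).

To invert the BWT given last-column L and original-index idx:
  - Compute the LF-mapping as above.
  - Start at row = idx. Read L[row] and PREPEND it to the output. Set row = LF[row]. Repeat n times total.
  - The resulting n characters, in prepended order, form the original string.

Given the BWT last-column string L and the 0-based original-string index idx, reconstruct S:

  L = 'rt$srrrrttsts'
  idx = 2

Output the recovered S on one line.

LF mapping: 1 9 0 6 2 3 4 5 10 11 7 12 8
Walk LF starting at row 2, prepending L[row]:
  step 1: row=2, L[2]='$', prepend. Next row=LF[2]=0
  step 2: row=0, L[0]='r', prepend. Next row=LF[0]=1
  step 3: row=1, L[1]='t', prepend. Next row=LF[1]=9
  step 4: row=9, L[9]='t', prepend. Next row=LF[9]=11
  step 5: row=11, L[11]='t', prepend. Next row=LF[11]=12
  step 6: row=12, L[12]='s', prepend. Next row=LF[12]=8
  step 7: row=8, L[8]='t', prepend. Next row=LF[8]=10
  step 8: row=10, L[10]='s', prepend. Next row=LF[10]=7
  step 9: row=7, L[7]='r', prepend. Next row=LF[7]=5
  step 10: row=5, L[5]='r', prepend. Next row=LF[5]=3
  step 11: row=3, L[3]='s', prepend. Next row=LF[3]=6
  step 12: row=6, L[6]='r', prepend. Next row=LF[6]=4
  step 13: row=4, L[4]='r', prepend. Next row=LF[4]=2
Reversed output: rrsrrststttr$

Answer: rrsrrststttr$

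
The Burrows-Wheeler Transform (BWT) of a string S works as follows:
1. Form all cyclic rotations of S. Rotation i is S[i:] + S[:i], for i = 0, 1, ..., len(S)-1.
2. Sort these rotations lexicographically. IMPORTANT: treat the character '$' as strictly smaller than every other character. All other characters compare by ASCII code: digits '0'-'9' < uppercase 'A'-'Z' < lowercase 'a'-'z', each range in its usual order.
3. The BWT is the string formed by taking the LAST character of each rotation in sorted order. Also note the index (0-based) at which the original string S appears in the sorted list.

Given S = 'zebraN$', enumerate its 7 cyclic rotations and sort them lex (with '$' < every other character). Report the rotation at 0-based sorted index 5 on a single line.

All 7 rotations (rotation i = S[i:]+S[:i]):
  rot[0] = zebraN$
  rot[1] = ebraN$z
  rot[2] = braN$ze
  rot[3] = raN$zeb
  rot[4] = aN$zebr
  rot[5] = N$zebra
  rot[6] = $zebraN
Sorted (with $ < everything):
  sorted[0] = $zebraN
  sorted[1] = N$zebra
  sorted[2] = aN$zebr
  sorted[3] = braN$ze
  sorted[4] = ebraN$z
  sorted[5] = raN$zeb
  sorted[6] = zebraN$
sorted[5] = raN$zeb

Answer: raN$zeb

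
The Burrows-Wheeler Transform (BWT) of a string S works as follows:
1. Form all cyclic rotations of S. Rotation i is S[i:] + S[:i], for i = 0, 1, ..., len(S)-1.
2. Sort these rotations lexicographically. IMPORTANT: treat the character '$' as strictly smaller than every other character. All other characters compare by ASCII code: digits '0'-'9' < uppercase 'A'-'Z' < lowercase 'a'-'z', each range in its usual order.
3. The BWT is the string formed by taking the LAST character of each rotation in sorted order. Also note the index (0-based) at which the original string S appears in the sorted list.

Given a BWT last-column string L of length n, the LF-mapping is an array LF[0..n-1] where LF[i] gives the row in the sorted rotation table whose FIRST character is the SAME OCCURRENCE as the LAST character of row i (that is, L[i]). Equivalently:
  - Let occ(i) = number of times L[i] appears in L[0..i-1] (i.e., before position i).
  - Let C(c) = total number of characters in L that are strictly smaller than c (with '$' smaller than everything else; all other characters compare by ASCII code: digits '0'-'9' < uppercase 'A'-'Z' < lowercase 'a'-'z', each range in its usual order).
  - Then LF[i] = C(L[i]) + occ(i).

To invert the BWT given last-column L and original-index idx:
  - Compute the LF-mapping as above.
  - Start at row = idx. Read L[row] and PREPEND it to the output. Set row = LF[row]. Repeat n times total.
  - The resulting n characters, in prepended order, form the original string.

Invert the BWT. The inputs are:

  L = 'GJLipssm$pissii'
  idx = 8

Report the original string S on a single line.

Answer: mississippiLJG$

Derivation:
LF mapping: 1 2 3 4 9 11 12 8 0 10 5 13 14 6 7
Walk LF starting at row 8, prepending L[row]:
  step 1: row=8, L[8]='$', prepend. Next row=LF[8]=0
  step 2: row=0, L[0]='G', prepend. Next row=LF[0]=1
  step 3: row=1, L[1]='J', prepend. Next row=LF[1]=2
  step 4: row=2, L[2]='L', prepend. Next row=LF[2]=3
  step 5: row=3, L[3]='i', prepend. Next row=LF[3]=4
  step 6: row=4, L[4]='p', prepend. Next row=LF[4]=9
  step 7: row=9, L[9]='p', prepend. Next row=LF[9]=10
  step 8: row=10, L[10]='i', prepend. Next row=LF[10]=5
  step 9: row=5, L[5]='s', prepend. Next row=LF[5]=11
  step 10: row=11, L[11]='s', prepend. Next row=LF[11]=13
  step 11: row=13, L[13]='i', prepend. Next row=LF[13]=6
  step 12: row=6, L[6]='s', prepend. Next row=LF[6]=12
  step 13: row=12, L[12]='s', prepend. Next row=LF[12]=14
  step 14: row=14, L[14]='i', prepend. Next row=LF[14]=7
  step 15: row=7, L[7]='m', prepend. Next row=LF[7]=8
Reversed output: mississippiLJG$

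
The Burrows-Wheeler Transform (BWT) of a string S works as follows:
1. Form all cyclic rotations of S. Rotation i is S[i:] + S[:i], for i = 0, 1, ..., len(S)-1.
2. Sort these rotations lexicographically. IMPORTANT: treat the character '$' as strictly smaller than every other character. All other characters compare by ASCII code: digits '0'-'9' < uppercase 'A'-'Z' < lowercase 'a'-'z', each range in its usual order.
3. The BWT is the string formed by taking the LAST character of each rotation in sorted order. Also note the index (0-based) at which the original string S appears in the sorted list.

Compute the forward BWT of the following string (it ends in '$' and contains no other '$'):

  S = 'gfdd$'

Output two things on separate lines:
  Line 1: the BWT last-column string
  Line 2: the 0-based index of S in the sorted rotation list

Answer: ddfg$
4

Derivation:
All 5 rotations (rotation i = S[i:]+S[:i]):
  rot[0] = gfdd$
  rot[1] = fdd$g
  rot[2] = dd$gf
  rot[3] = d$gfd
  rot[4] = $gfdd
Sorted (with $ < everything):
  sorted[0] = $gfdd  (last char: 'd')
  sorted[1] = d$gfd  (last char: 'd')
  sorted[2] = dd$gf  (last char: 'f')
  sorted[3] = fdd$g  (last char: 'g')
  sorted[4] = gfdd$  (last char: '$')
Last column: ddfg$
Original string S is at sorted index 4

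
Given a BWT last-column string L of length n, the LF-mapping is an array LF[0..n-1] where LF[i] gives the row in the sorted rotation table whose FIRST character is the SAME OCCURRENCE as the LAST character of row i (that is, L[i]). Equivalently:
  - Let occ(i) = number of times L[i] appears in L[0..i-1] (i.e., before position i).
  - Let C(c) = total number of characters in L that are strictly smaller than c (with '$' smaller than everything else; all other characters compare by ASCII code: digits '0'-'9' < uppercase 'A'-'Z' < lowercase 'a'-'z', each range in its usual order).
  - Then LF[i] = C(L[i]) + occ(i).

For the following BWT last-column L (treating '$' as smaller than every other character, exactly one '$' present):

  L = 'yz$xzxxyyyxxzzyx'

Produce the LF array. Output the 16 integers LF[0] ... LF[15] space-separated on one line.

Char counts: '$':1, 'x':6, 'y':5, 'z':4
C (first-col start): C('$')=0, C('x')=1, C('y')=7, C('z')=12
L[0]='y': occ=0, LF[0]=C('y')+0=7+0=7
L[1]='z': occ=0, LF[1]=C('z')+0=12+0=12
L[2]='$': occ=0, LF[2]=C('$')+0=0+0=0
L[3]='x': occ=0, LF[3]=C('x')+0=1+0=1
L[4]='z': occ=1, LF[4]=C('z')+1=12+1=13
L[5]='x': occ=1, LF[5]=C('x')+1=1+1=2
L[6]='x': occ=2, LF[6]=C('x')+2=1+2=3
L[7]='y': occ=1, LF[7]=C('y')+1=7+1=8
L[8]='y': occ=2, LF[8]=C('y')+2=7+2=9
L[9]='y': occ=3, LF[9]=C('y')+3=7+3=10
L[10]='x': occ=3, LF[10]=C('x')+3=1+3=4
L[11]='x': occ=4, LF[11]=C('x')+4=1+4=5
L[12]='z': occ=2, LF[12]=C('z')+2=12+2=14
L[13]='z': occ=3, LF[13]=C('z')+3=12+3=15
L[14]='y': occ=4, LF[14]=C('y')+4=7+4=11
L[15]='x': occ=5, LF[15]=C('x')+5=1+5=6

Answer: 7 12 0 1 13 2 3 8 9 10 4 5 14 15 11 6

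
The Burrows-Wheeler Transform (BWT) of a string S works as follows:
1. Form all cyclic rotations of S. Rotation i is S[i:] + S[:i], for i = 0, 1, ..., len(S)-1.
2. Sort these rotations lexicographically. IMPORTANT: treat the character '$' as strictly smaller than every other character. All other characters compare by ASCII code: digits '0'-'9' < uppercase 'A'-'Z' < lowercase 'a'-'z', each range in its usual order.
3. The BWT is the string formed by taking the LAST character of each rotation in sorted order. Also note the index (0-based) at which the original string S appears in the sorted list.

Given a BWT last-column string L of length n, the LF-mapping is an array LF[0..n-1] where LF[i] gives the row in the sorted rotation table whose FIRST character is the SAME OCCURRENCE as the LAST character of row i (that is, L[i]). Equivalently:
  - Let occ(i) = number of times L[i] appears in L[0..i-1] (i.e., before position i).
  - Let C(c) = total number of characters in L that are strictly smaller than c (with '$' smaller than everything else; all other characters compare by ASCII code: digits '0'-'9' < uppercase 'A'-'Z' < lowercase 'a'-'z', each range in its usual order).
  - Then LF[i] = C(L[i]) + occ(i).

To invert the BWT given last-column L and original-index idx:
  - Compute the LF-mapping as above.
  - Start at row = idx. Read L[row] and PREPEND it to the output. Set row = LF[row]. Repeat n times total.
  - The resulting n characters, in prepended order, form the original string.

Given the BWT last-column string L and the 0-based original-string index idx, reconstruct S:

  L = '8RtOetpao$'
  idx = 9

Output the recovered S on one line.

Answer: teapotOR8$

Derivation:
LF mapping: 1 3 8 2 5 9 7 4 6 0
Walk LF starting at row 9, prepending L[row]:
  step 1: row=9, L[9]='$', prepend. Next row=LF[9]=0
  step 2: row=0, L[0]='8', prepend. Next row=LF[0]=1
  step 3: row=1, L[1]='R', prepend. Next row=LF[1]=3
  step 4: row=3, L[3]='O', prepend. Next row=LF[3]=2
  step 5: row=2, L[2]='t', prepend. Next row=LF[2]=8
  step 6: row=8, L[8]='o', prepend. Next row=LF[8]=6
  step 7: row=6, L[6]='p', prepend. Next row=LF[6]=7
  step 8: row=7, L[7]='a', prepend. Next row=LF[7]=4
  step 9: row=4, L[4]='e', prepend. Next row=LF[4]=5
  step 10: row=5, L[5]='t', prepend. Next row=LF[5]=9
Reversed output: teapotOR8$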